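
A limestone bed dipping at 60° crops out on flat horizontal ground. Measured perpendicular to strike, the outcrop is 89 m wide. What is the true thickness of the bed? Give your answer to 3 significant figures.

77.1 m

True thickness t = w · sin(dip) = 89 × sin 60°
t = 89 × 0.8660 = 77.076 m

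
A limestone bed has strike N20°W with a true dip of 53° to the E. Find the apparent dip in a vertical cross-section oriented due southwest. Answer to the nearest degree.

50°

The section lies 65° from the strike.
tan α = tan 53° × sin 65° = 1.3270 × 0.9063 = 1.2027
apparent dip = arctan 1.2027 = 50.26°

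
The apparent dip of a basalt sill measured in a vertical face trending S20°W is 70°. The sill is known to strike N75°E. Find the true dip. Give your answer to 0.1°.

The section is 55° from the strike.
tan δ = tan α / sin β = tan 70° / sin 55° = 2.7475 / 0.8192 = 3.3541
δ = arctan(3.3541) = 73.40°

73.4°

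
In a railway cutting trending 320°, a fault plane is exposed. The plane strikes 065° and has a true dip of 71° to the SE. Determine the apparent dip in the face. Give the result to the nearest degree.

70°

The section lies 75° from the strike.
tan α = tan 71° × sin 75° = 2.9042 × 0.9659 = 2.8053
apparent dip = arctan 2.8053 = 70.38°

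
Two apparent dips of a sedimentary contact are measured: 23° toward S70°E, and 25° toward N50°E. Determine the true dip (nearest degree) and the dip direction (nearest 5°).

The two traces are lines in the plane: v₁ = (sin 110°·cos 23°, cos 110°·cos 23°, −sin 23°), v₂ = (sin 50°·cos 25°, cos 50°·cos 25°, −sin 25°).
Cross product v₁ × v₂ gives the pole to the plane: n ∝ (0.361, 0.094, 0.722).
tan δ = √(n_x²+n_y²)/n_z = 0.373/0.722, so δ = 27.3°.
Dip direction = atan2(0.361, 0.094) = 75° (azimuth of n's horizontal projection).

true dip 27°, dip direction 075°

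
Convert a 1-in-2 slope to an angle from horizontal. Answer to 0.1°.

tan θ = 1/2 = 0.5000
θ = arctan(0.5000) = 26.57°

26.6°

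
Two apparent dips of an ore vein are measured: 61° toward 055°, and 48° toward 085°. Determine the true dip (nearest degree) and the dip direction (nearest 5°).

The two traces are lines in the plane: v₁ = (sin 55°·cos 61°, cos 55°·cos 61°, −sin 61°), v₂ = (sin 85°·cos 48°, cos 85°·cos 48°, −sin 48°).
The plane normal is n = v₁ × v₂ ∝ (0.156, 0.288, 0.162).
True dip = arccos(n_z / |n|) = arccos(0.4441) = 63.6°.
The horizontal component of n points toward azimuth atan2(n_x, n_y) = 28°, the dip direction.

true dip 64°, dip direction 030°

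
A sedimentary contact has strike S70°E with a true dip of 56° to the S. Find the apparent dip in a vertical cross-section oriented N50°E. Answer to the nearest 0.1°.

52.1°

The strike is S70°E and the section trends N50°E; the acute angle between them is β = 60°.
tan α = tan 56° × sin 60° = 1.4826 × 0.8660 = 1.2839
α = arctan(1.2839) = 52.09°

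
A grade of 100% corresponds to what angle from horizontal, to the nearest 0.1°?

tan θ = 100/100 = 1.0000
θ = arctan(1.0000) = 45.00°

45.0°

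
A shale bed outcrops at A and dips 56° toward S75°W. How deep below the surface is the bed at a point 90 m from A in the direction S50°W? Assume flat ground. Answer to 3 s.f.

The hole lies 25° from the dip direction, so the down-dip offset is 90 × cos 25° = 81.57 m.
Depth = down-dip offset × tan(dip) = 81.57 × tan 56° = 81.57 × 1.4826
Depth = 120.93 m

121 m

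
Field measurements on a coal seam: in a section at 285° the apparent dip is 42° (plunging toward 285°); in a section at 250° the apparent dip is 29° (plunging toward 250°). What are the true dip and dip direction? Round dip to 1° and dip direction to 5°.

true dip 44°, dip direction 305°

Each apparent-dip line lies in the plane. As unit vectors (x east, y north, z up), v₁ plunges 42°→285° and v₂ plunges 29°→250°.
n = v₁ × v₂ = (-0.293, 0.202, 0.373) (taken with n_z > 0).
Dip δ = arctan(|n_h|/n_z) = arctan(0.356/0.373) = 43.7°.
Dip direction = atan2(-0.293, 0.202) = 305° (azimuth of n's horizontal projection).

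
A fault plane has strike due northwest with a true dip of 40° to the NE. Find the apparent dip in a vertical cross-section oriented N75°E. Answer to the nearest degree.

The section lies 60° from the strike.
tan(apparent dip) = tan 40° · sin 60° = 0.7267
apparent dip = arctan 0.7267 = 36.01°

36°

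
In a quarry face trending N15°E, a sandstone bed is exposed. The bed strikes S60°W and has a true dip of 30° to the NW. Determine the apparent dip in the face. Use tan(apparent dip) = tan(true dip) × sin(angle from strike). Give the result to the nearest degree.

22°

Angle between strike (S60°W) and section (N15°E): β = 45°.
tan α = tan 30° × sin 45° = 0.5774 × 0.7071 = 0.4082
apparent dip = arctan 0.4082 = 22.21°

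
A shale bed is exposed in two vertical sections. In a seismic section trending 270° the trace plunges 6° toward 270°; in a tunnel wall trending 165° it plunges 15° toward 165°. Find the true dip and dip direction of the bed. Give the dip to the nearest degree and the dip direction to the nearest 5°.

true dip 18°, dip direction 200°

The two traces are lines in the plane: v₁ = (sin 270°·cos 6°, cos 270°·cos 6°, −sin 6°), v₂ = (sin 165°·cos 15°, cos 165°·cos 15°, −sin 15°).
Cross product v₁ × v₂ gives the pole to the plane: n ∝ (-0.098, -0.284, 0.928).
True dip = arccos(n_z / |n|) = arccos(0.9516) = 17.9°.
Dip direction = azimuth of (n_x, n_y) = atan2(-0.098, -0.284) = 199°.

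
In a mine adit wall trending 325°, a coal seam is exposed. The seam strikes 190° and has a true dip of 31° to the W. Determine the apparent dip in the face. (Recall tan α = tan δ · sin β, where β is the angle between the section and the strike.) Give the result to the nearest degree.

23°

The strike is 190° and the section trends 325°; the acute angle between them is β = 45°.
tan α = tan 31° × sin 45° = 0.6009 × 0.7071 = 0.4249
apparent dip = arctan 0.4249 = 23.02°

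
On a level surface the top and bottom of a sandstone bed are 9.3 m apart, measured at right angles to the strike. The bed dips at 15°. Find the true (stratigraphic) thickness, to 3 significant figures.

2.41 m

True thickness t = w · sin(dip) = 9.3 × sin 15°
t = 9.3 × 0.2588 = 2.407 m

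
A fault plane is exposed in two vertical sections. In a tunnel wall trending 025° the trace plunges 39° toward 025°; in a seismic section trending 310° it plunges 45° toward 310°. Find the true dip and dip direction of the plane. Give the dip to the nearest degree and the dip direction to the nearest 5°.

true dip 49°, dip direction 340°

The two traces are lines in the plane: v₁ = (sin 25°·cos 39°, cos 25°·cos 39°, −sin 39°), v₂ = (sin 310°·cos 45°, cos 310°·cos 45°, −sin 45°).
The plane normal is n = v₁ × v₂ ∝ (-0.212, 0.573, 0.531).
Dip δ = arctan(|n_h|/n_z) = arctan(0.611/0.531) = 49.0°.
Dip direction = atan2(-0.212, 0.573) = 340° (azimuth of n's horizontal projection).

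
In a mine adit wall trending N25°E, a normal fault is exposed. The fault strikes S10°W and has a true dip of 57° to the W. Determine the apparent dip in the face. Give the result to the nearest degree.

Angle between strike (S10°W) and section (N25°E): β = 15°.
tan(apparent dip) = tan 57° · sin 15° = 0.3985
α = arctan(0.3985) = 21.73°

22°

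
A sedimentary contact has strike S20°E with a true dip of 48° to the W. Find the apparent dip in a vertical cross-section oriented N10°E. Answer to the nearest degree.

The section lies 30° from the strike.
tan α = tan 48° × sin 30° = 1.1106 × 0.5000 = 0.5553
apparent dip = arctan 0.5553 = 29.04°

29°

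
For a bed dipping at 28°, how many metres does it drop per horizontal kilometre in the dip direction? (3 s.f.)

532 m

drop per km = 1000 × tan 28° = 1000 × 0.5317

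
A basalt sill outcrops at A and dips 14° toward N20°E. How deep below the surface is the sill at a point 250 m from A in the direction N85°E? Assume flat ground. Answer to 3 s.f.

The hole lies 65° from the dip direction, so the down-dip offset is 250 × cos 65° = 105.65 m.
Depth = down-dip offset × tan(dip) = 105.65 × tan 14° = 105.65 × 0.2493
Depth = 26.34 m

26.3 m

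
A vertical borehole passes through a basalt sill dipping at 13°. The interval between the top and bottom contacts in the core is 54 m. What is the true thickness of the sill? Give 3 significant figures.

True thickness t = h · cos(dip) = 54 × cos 13°
t = 54 × 0.9744 = 52.616 m

52.6 m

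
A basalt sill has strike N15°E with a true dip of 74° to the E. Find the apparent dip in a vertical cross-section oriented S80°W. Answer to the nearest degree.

The strike is N15°E and the section trends S80°W; the acute angle between them is β = 65°.
tan α = tan 74° × sin 65° = 3.4874 × 0.9063 = 3.1607
apparent dip = arctan 3.1607 = 72.44°

72°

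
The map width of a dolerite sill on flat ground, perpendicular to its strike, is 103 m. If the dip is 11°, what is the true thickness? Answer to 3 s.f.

True thickness t = w · sin(dip) = 103 × sin 11°
t = 103 × 0.1908 = 19.653 m

19.7 m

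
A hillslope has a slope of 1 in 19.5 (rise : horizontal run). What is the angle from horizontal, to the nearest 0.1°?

2.9°

tan θ = 1/19.5 = 0.0513
θ = arctan(0.0513) = 2.94°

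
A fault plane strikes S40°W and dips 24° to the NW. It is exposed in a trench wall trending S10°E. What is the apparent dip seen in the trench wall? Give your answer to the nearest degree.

Angle between strike (S40°W) and section (S10°E): β = 50°.
tan α = tan 24° × sin 50° = 0.4452 × 0.7660 = 0.3411
apparent dip = arctan 0.3411 = 18.83°

19°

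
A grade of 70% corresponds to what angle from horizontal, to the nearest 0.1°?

tan θ = 70/100 = 0.7000
θ = arctan(0.7000) = 34.99°

35.0°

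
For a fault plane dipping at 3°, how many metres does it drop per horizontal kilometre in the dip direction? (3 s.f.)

drop per km = 1000 × tan 3° = 1000 × 0.0524

52.4 m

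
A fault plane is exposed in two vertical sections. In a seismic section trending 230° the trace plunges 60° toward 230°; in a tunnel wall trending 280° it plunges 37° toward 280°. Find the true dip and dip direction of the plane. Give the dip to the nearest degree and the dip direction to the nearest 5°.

The two traces are lines in the plane: v₁ = (sin 230°·cos 60°, cos 230°·cos 60°, −sin 60°), v₂ = (sin 280°·cos 37°, cos 280°·cos 37°, −sin 37°).
n = v₁ × v₂ = (-0.314, -0.451, 0.306) (taken with n_z > 0).
True dip = arccos(n_z / |n|) = arccos(0.4868) = 60.9°.
Dip direction = atan2(-0.314, -0.451) = 215° (azimuth of n's horizontal projection).

true dip 61°, dip direction 215°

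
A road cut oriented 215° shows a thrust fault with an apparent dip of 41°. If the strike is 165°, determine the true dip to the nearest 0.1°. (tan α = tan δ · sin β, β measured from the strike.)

48.6°

The section is 50° from the strike.
tan(true dip) = tan 41° / sin 50° = 1.1348
true dip = arctan 1.1348 = 48.61°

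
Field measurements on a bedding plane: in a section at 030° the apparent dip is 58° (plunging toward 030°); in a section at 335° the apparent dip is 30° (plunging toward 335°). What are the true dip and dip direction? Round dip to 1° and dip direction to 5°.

true dip 59°, dip direction 045°

The two traces are lines in the plane: v₁ = (sin 30°·cos 58°, cos 30°·cos 58°, −sin 58°), v₂ = (sin 335°·cos 30°, cos 335°·cos 30°, −sin 30°).
The plane normal is n = v₁ × v₂ ∝ (0.436, 0.443, 0.376).
Dip δ = arctan(|n_h|/n_z) = arctan(0.622/0.376) = 58.8°.
Dip direction = atan2(0.436, 0.443) = 45° (azimuth of n's horizontal projection).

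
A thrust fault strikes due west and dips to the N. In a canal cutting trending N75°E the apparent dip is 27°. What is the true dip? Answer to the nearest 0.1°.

63.1°

β = acute angle between strike due west and section N75°E = 15°.
tan δ = tan α / sin β = tan 27° / sin 15° = 0.5095 / 0.2588 = 1.9687
true dip = arctan 1.9687 = 63.07°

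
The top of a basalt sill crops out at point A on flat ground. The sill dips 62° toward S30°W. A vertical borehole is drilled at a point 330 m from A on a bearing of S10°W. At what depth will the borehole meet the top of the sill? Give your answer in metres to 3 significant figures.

583 m

The hole lies 20° from the dip direction, so the down-dip offset is 330 × cos 20° = 310.10 m.
Depth = down-dip offset × tan(dip) = 310.10 × tan 62° = 310.10 × 1.8807
Depth = 583.21 m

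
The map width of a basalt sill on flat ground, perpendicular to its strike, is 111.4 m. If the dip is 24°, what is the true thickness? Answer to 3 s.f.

True thickness t = w · sin(dip) = 111.4 × sin 24°
t = 111.4 × 0.4067 = 45.310 m

45.3 m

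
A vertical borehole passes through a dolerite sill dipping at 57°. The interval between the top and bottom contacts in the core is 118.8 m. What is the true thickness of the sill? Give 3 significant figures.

64.7 m

True thickness t = h · cos(dip) = 118.8 × cos 57°
t = 118.8 × 0.5446 = 64.703 m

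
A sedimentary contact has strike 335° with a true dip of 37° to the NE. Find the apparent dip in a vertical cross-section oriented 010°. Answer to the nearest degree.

23°

Angle between strike (335°) and section (010°): β = 35°.
tan α = tan 37° × sin 35° = 0.7536 × 0.5736 = 0.4322
apparent dip = arctan 0.4322 = 23.38°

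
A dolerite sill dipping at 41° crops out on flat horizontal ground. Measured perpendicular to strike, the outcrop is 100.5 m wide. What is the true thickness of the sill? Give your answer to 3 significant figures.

65.9 m

True thickness t = w · sin(dip) = 100.5 × sin 41°
t = 100.5 × 0.6561 = 65.934 m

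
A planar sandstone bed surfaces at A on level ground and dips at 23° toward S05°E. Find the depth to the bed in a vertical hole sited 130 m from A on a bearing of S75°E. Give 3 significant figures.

The hole lies 70° from the dip direction, so the down-dip offset is 130 × cos 70° = 44.46 m.
Depth = down-dip offset × tan(dip) = 44.46 × tan 23° = 44.46 × 0.4245
Depth = 18.87 m

18.9 m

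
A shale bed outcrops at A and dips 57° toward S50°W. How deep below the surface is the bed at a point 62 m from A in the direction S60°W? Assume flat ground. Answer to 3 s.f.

The hole lies 10° from the dip direction, so the down-dip offset is 62 × cos 10° = 61.06 m.
Depth = down-dip offset × tan(dip) = 61.06 × tan 57° = 61.06 × 1.5399
Depth = 94.02 m

94.0 m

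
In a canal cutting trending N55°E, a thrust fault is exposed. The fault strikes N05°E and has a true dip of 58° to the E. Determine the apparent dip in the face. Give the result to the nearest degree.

The section lies 50° from the strike.
tan α = tan 58° × sin 50° = 1.6003 × 0.7660 = 1.2259
apparent dip = arctan 1.2259 = 50.80°

51°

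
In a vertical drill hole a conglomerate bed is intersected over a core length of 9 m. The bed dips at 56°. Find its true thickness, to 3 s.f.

5.03 m

True thickness t = h · cos(dip) = 9 × cos 56°
t = 9 × 0.5592 = 5.033 m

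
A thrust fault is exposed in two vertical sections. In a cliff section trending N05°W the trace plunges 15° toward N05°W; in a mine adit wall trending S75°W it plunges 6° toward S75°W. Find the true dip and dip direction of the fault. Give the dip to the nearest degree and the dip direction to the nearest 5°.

true dip 17°, dip direction 325°

The two traces are lines in the plane: v₁ = (sin 355°·cos 15°, cos 355°·cos 15°, −sin 15°), v₂ = (sin 255°·cos 6°, cos 255°·cos 6°, −sin 6°).
n = v₁ × v₂ = (-0.167, 0.240, 0.946) (taken with n_z > 0).
tan δ = √(n_x²+n_y²)/n_z = 0.292/0.946, so δ = 17.2°.
Dip direction = azimuth of (n_x, n_y) = atan2(-0.167, 0.240) = 325°.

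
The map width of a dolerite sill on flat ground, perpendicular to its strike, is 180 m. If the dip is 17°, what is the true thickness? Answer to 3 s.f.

52.6 m

True thickness t = w · sin(dip) = 180 × sin 17°
t = 180 × 0.2924 = 52.627 m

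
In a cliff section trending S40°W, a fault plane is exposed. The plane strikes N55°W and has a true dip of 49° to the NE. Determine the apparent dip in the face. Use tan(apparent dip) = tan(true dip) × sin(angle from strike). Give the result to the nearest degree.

The section lies 85° from the strike.
tan α = tan 49° × sin 85° = 1.1504 × 0.9962 = 1.1460
α = arctan(1.1460) = 48.89°

49°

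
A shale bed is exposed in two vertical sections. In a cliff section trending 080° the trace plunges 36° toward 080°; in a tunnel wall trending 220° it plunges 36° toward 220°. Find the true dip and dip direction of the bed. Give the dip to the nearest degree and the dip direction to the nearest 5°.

Represent each trace as a vector plunging at its apparent dip toward its trend (east-north-up frame): v₁ = (0.797, 0.140, -0.588), v₂ = (-0.520, -0.620, -0.588).
Cross product v₁ × v₂ gives the pole to the plane: n ∝ (0.447, -0.774, 0.421).
tan δ = √(n_x²+n_y²)/n_z = 0.894/0.421, so δ = 64.8°.
Dip direction = atan2(0.447, -0.774) = 150° (azimuth of n's horizontal projection).

true dip 65°, dip direction 150°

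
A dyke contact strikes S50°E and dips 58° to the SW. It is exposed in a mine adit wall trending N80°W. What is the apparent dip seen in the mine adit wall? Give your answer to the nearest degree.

39°

The section lies 30° from the strike.
tan(apparent dip) = tan 58° · sin 30° = 0.8002
apparent dip = arctan 0.8002 = 38.67°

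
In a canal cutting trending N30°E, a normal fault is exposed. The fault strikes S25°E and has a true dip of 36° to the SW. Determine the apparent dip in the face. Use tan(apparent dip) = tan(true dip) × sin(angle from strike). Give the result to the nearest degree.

Angle between strike (S25°E) and section (N30°E): β = 55°.
tan(apparent dip) = tan 36° · sin 55° = 0.5951
α = arctan(0.5951) = 30.76°

31°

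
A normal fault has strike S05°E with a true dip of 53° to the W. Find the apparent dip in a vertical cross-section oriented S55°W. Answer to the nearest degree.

49°

Angle between strike (S05°E) and section (S55°W): β = 60°.
tan(apparent dip) = tan 53° · sin 60° = 1.1493
apparent dip = arctan 1.1493 = 48.97°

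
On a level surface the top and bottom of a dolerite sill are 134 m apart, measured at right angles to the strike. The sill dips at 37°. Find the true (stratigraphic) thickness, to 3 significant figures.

True thickness t = w · sin(dip) = 134 × sin 37°
t = 134 × 0.6018 = 80.643 m

80.6 m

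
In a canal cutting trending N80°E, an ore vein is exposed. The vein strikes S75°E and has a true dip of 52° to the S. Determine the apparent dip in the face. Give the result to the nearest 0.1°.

The strike is S75°E and the section trends N80°E; the acute angle between them is β = 25°.
tan α = tan 52° × sin 25° = 1.2799 × 0.4226 = 0.5409
apparent dip = arctan 0.5409 = 28.41°

28.4°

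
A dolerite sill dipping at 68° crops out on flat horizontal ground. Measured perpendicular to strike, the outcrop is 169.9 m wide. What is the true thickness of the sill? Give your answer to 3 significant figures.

158 m

True thickness t = w · sin(dip) = 169.9 × sin 68°
t = 169.9 × 0.9272 = 157.529 m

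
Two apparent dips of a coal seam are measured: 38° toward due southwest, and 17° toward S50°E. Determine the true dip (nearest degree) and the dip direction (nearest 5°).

The two traces are lines in the plane: v₁ = (sin 225°·cos 38°, cos 225°·cos 38°, −sin 38°), v₂ = (sin 130°·cos 17°, cos 130°·cos 17°, −sin 17°).
The plane normal is n = v₁ × v₂ ∝ (-0.216, -0.614, 0.751).
Dip δ = arctan(|n_h|/n_z) = arctan(0.651/0.751) = 40.9°.
The horizontal component of n points toward azimuth atan2(n_x, n_y) = 199°, the dip direction.

true dip 41°, dip direction 200°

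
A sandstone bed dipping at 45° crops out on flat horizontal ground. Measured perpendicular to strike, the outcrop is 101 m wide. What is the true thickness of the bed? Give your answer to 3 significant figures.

True thickness t = w · sin(dip) = 101 × sin 45°
t = 101 × 0.7071 = 71.418 m

71.4 m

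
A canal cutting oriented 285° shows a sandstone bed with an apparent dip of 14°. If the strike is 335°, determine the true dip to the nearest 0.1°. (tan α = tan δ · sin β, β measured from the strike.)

β = acute angle between strike 335° and section 285° = 50°.
tan(true dip) = tan 14° / sin 50° = 0.3255
true dip = arctan 0.3255 = 18.03°

18.0°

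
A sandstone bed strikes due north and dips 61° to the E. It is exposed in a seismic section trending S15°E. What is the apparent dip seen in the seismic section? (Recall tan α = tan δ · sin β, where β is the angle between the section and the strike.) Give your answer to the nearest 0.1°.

25.0°

The section lies 15° from the strike.
tan α = tan 61° × sin 15° = 1.8040 × 0.2588 = 0.4669
apparent dip = arctan 0.4669 = 25.03°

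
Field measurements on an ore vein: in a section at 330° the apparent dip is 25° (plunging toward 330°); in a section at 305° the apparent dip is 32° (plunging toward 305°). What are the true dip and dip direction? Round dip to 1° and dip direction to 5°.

true dip 34°, dip direction 285°

Represent each trace as a vector plunging at its apparent dip toward its trend (east-north-up frame): v₁ = (-0.453, 0.785, -0.423), v₂ = (-0.695, 0.486, -0.530).
Cross product v₁ × v₂ gives the pole to the plane: n ∝ (-0.210, 0.053, 0.325).
Dip δ = arctan(|n_h|/n_z) = arctan(0.217/0.325) = 33.8°.
Dip direction = azimuth of (n_x, n_y) = atan2(-0.210, 0.053) = 284°.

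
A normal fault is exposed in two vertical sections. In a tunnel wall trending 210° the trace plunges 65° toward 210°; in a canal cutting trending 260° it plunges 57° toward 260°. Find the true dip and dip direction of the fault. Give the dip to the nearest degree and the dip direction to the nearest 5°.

true dip 65°, dip direction 215°

The two traces are lines in the plane: v₁ = (sin 210°·cos 65°, cos 210°·cos 65°, −sin 65°), v₂ = (sin 260°·cos 57°, cos 260°·cos 57°, −sin 57°).
n = v₁ × v₂ = (-0.221, -0.309, 0.176) (taken with n_z > 0).
True dip = arccos(n_z / |n|) = arccos(0.4210) = 65.1°.
The horizontal component of n points toward azimuth atan2(n_x, n_y) = 216°, the dip direction.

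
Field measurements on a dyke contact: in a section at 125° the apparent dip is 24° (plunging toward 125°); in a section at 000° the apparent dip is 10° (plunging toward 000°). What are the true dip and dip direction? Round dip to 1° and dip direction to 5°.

The two traces are lines in the plane: v₁ = (sin 125°·cos 24°, cos 125°·cos 24°, −sin 24°), v₂ = (sin 0°·cos 10°, cos 0°·cos 10°, −sin 10°).
n = v₁ × v₂ = (0.492, 0.130, 0.737) (taken with n_z > 0).
tan δ = √(n_x²+n_y²)/n_z = 0.508/0.737, so δ = 34.6°.
Dip direction = atan2(0.492, 0.130) = 75° (azimuth of n's horizontal projection).

true dip 35°, dip direction 075°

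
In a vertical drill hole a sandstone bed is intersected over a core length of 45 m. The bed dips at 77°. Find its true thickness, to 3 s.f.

True thickness t = h · cos(dip) = 45 × cos 77°
t = 45 × 0.2250 = 10.123 m

10.1 m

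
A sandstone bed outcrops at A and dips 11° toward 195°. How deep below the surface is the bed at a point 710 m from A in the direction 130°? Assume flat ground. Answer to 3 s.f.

The hole lies 65° from the dip direction, so the down-dip offset is 710 × cos 65° = 300.06 m.
Depth = down-dip offset × tan(dip) = 300.06 × tan 11° = 300.06 × 0.1944
Depth = 58.33 m

58.3 m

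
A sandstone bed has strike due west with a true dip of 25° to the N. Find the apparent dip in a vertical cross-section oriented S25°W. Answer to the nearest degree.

23°

Angle between strike (due west) and section (S25°W): β = 65°.
tan(apparent dip) = tan 25° · sin 65° = 0.4226
apparent dip = arctan 0.4226 = 22.91°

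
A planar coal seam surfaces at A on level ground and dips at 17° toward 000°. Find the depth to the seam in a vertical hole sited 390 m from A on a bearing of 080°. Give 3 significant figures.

20.7 m

The hole lies 80° from the dip direction, so the down-dip offset is 390 × cos 80° = 67.72 m.
Depth = down-dip offset × tan(dip) = 67.72 × tan 17° = 67.72 × 0.3057
Depth = 20.70 m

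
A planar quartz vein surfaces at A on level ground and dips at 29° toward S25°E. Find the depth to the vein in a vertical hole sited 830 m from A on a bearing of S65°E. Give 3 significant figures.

352 m

The hole lies 40° from the dip direction, so the down-dip offset is 830 × cos 40° = 635.82 m.
Depth = down-dip offset × tan(dip) = 635.82 × tan 29° = 635.82 × 0.5543
Depth = 352.44 m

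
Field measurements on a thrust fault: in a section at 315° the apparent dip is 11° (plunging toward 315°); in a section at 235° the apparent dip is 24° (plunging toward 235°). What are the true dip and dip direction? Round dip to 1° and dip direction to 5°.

Each apparent-dip line lies in the plane. As unit vectors (x east, y north, z up), v₁ plunges 11°→315° and v₂ plunges 24°→235°.
Cross product v₁ × v₂ gives the pole to the plane: n ∝ (-0.382, -0.140, 0.883).
Dip δ = arctan(|n_h|/n_z) = arctan(0.407/0.883) = 24.7°.
The horizontal component of n points toward azimuth atan2(n_x, n_y) = 250°, the dip direction.

true dip 25°, dip direction 250°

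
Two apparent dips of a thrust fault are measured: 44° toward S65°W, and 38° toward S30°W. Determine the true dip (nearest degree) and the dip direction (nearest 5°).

Each apparent-dip line lies in the plane. As unit vectors (x east, y north, z up), v₁ plunges 44°→S65°W and v₂ plunges 38°→S30°W.
n = v₁ × v₂ = (-0.287, -0.128, 0.325) (taken with n_z > 0).
True dip = arccos(n_z / |n|) = arccos(0.7193) = 44.0°.
Dip direction = atan2(-0.287, -0.128) = 246° (azimuth of n's horizontal projection).

true dip 44°, dip direction 245°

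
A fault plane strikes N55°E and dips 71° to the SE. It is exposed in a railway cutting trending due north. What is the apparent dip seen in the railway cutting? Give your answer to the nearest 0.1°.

67.2°

The strike is N55°E and the section trends due north; the acute angle between them is β = 55°.
tan α = tan 71° × sin 55° = 2.9042 × 0.8192 = 2.3790
α = arctan(2.3790) = 67.20°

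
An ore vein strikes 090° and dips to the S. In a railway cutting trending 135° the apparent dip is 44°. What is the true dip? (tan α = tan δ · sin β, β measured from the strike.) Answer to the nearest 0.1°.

53.8°

The section is 45° from the strike.
tan(true dip) = tan 44° / sin 45° = 1.3657
δ = arctan(1.3657) = 53.79°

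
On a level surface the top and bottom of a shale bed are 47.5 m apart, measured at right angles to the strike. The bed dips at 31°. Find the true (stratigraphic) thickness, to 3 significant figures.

24.5 m

True thickness t = w · sin(dip) = 47.5 × sin 31°
t = 47.5 × 0.5150 = 24.464 m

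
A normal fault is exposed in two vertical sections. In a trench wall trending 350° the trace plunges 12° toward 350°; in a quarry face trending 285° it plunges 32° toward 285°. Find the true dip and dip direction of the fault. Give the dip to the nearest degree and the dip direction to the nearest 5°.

Represent each trace as a vector plunging at its apparent dip toward its trend (east-north-up frame): v₁ = (-0.170, 0.963, -0.208), v₂ = (-0.819, 0.219, -0.530).
Cross product v₁ × v₂ gives the pole to the plane: n ∝ (-0.465, 0.080, 0.752).
True dip = arccos(n_z / |n|) = arccos(0.8471) = 32.1°.
Dip direction = azimuth of (n_x, n_y) = atan2(-0.465, 0.080) = 280°.

true dip 32°, dip direction 280°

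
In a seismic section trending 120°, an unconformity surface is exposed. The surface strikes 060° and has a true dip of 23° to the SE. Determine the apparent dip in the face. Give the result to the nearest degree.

Angle between strike (060°) and section (120°): β = 60°.
tan α = tan 23° × sin 60° = 0.4245 × 0.8660 = 0.3676
apparent dip = arctan 0.3676 = 20.18°

20°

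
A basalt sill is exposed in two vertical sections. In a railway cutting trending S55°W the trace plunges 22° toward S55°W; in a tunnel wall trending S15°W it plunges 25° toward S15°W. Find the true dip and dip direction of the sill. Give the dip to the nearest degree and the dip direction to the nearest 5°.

Represent each trace as a vector plunging at its apparent dip toward its trend (east-north-up frame): v₁ = (-0.760, -0.532, -0.375), v₂ = (-0.235, -0.875, -0.423).
Cross product v₁ × v₂ gives the pole to the plane: n ∝ (-0.103, -0.233, 0.540).
Dip δ = arctan(|n_h|/n_z) = arctan(0.255/0.540) = 25.3°.
Dip direction = azimuth of (n_x, n_y) = atan2(-0.103, -0.233) = 204°.

true dip 25°, dip direction 205°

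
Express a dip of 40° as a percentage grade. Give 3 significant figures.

grade % = 100 × tan 40° = 100 × 0.8391

83.9%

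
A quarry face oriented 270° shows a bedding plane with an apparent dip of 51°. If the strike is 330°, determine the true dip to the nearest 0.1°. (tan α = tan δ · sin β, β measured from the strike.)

β = acute angle between strike 330° and section 270° = 60°.
tan(true dip) = tan 51° / sin 60° = 1.4259
δ = arctan(1.4259) = 54.96°

55.0°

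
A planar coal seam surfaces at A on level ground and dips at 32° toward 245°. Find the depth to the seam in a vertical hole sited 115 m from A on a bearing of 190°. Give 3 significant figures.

The hole lies 55° from the dip direction, so the down-dip offset is 115 × cos 55° = 65.96 m.
Depth = down-dip offset × tan(dip) = 65.96 × tan 32° = 65.96 × 0.6249
Depth = 41.22 m

41.2 m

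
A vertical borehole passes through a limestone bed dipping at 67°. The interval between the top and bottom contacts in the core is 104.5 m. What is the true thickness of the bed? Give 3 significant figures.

True thickness t = h · cos(dip) = 104.5 × cos 67°
t = 104.5 × 0.3907 = 40.831 m

40.8 m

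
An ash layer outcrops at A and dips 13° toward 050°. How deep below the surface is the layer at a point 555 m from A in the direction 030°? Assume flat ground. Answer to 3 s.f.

120 m

The hole lies 20° from the dip direction, so the down-dip offset is 555 × cos 20° = 521.53 m.
Depth = down-dip offset × tan(dip) = 521.53 × tan 13° = 521.53 × 0.2309
Depth = 120.40 m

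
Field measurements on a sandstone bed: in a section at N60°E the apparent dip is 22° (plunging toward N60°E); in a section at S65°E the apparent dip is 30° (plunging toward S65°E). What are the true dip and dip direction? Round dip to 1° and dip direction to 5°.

Represent each trace as a vector plunging at its apparent dip toward its trend (east-north-up frame): v₁ = (0.803, 0.464, -0.375), v₂ = (0.785, -0.366, -0.500).
Cross product v₁ × v₂ gives the pole to the plane: n ∝ (0.369, -0.107, 0.658).
tan δ = √(n_x²+n_y²)/n_z = 0.384/0.658, so δ = 30.3°.
The horizontal component of n points toward azimuth atan2(n_x, n_y) = 106°, the dip direction.

true dip 30°, dip direction 105°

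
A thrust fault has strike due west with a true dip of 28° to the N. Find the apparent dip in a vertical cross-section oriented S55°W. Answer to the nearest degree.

The section lies 35° from the strike.
tan α = tan 28° × sin 35° = 0.5317 × 0.5736 = 0.3050
apparent dip = arctan 0.3050 = 16.96°

17°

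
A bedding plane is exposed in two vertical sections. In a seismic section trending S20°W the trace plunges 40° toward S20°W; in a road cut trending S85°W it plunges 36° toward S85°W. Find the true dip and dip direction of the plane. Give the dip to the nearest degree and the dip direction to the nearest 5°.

true dip 43°, dip direction 225°

Represent each trace as a vector plunging at its apparent dip toward its trend (east-north-up frame): v₁ = (-0.262, -0.720, -0.643), v₂ = (-0.806, -0.071, -0.588).
n = v₁ × v₂ = (-0.378, -0.364, 0.562) (taken with n_z > 0).
Dip δ = arctan(|n_h|/n_z) = arctan(0.525/0.562) = 43.0°.
Dip direction = azimuth of (n_x, n_y) = atan2(-0.378, -0.364) = 226°.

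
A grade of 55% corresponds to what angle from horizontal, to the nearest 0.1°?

tan θ = 55/100 = 0.5500
θ = arctan(0.5500) = 28.81°

28.8°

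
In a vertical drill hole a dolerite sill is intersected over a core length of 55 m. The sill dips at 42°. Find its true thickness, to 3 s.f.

40.9 m

True thickness t = h · cos(dip) = 55 × cos 42°
t = 55 × 0.7431 = 40.873 m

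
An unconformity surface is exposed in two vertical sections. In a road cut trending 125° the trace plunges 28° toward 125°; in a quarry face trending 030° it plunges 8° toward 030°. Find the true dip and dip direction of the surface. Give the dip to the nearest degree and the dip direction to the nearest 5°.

The two traces are lines in the plane: v₁ = (sin 125°·cos 28°, cos 125°·cos 28°, −sin 28°), v₂ = (sin 30°·cos 8°, cos 30°·cos 8°, −sin 8°).
n = v₁ × v₂ = (0.473, -0.132, 0.871) (taken with n_z > 0).
True dip = arccos(n_z / |n|) = arccos(0.8711) = 29.4°.
Dip direction = azimuth of (n_x, n_y) = atan2(0.473, -0.132) = 106°.

true dip 29°, dip direction 105°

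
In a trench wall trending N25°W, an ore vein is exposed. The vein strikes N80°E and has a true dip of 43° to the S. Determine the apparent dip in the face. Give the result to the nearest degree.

42°

Angle between strike (N80°E) and section (N25°W): β = 75°.
tan(apparent dip) = tan 43° · sin 75° = 0.9007
apparent dip = arctan 0.9007 = 42.01°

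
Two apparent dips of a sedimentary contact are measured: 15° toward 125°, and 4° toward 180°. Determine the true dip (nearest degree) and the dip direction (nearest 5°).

true dip 16°, dip direction 105°

Each apparent-dip line lies in the plane. As unit vectors (x east, y north, z up), v₁ plunges 15°→125° and v₂ plunges 4°→180°.
The plane normal is n = v₁ × v₂ ∝ (0.220, -0.055, 0.789).
True dip = arccos(n_z / |n|) = arccos(0.9612) = 16.0°.
Dip direction = azimuth of (n_x, n_y) = atan2(0.220, -0.055) = 104°.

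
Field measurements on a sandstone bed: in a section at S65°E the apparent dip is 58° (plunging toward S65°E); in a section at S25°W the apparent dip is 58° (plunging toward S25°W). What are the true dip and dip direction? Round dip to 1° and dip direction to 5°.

Each apparent-dip line lies in the plane. As unit vectors (x east, y north, z up), v₁ plunges 58°→S65°E and v₂ plunges 58°→S25°W.
Cross product v₁ × v₂ gives the pole to the plane: n ∝ (0.217, -0.597, 0.281).
Dip δ = arctan(|n_h|/n_z) = arctan(0.636/0.281) = 66.2°.
The horizontal component of n points toward azimuth atan2(n_x, n_y) = 160°, the dip direction.

true dip 66°, dip direction 160°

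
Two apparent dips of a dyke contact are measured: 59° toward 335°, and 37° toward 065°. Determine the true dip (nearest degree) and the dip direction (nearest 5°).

Represent each trace as a vector plunging at its apparent dip toward its trend (east-north-up frame): v₁ = (-0.218, 0.467, -0.857), v₂ = (0.724, 0.338, -0.602).
n = v₁ × v₂ = (-0.008, 0.751, 0.411) (taken with n_z > 0).
Dip δ = arctan(|n_h|/n_z) = arctan(0.751/0.411) = 61.3°.
Dip direction = atan2(-0.008, 0.751) = 359° (azimuth of n's horizontal projection).

true dip 61°, dip direction 000°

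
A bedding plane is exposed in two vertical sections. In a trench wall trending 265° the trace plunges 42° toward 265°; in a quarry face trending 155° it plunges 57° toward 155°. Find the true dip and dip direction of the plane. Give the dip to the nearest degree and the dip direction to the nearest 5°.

true dip 65°, dip direction 200°

Each apparent-dip line lies in the plane. As unit vectors (x east, y north, z up), v₁ plunges 42°→265° and v₂ plunges 57°→155°.
Cross product v₁ × v₂ gives the pole to the plane: n ∝ (-0.276, -0.775, 0.380).
Dip δ = arctan(|n_h|/n_z) = arctan(0.823/0.380) = 65.2°.
Dip direction = atan2(-0.276, -0.775) = 200° (azimuth of n's horizontal projection).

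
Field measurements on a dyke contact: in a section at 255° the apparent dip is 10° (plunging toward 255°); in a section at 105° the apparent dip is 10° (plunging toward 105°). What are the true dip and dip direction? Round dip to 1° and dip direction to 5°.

Represent each trace as a vector plunging at its apparent dip toward its trend (east-north-up frame): v₁ = (-0.951, -0.255, -0.174), v₂ = (0.951, -0.255, -0.174).
Cross product v₁ × v₂ gives the pole to the plane: n ∝ (-0.000, -0.330, 0.485).
tan δ = √(n_x²+n_y²)/n_z = 0.330/0.485, so δ = 34.3°.
Dip direction = azimuth of (n_x, n_y) = atan2(-0.000, -0.330) = 180°.

true dip 34°, dip direction 180°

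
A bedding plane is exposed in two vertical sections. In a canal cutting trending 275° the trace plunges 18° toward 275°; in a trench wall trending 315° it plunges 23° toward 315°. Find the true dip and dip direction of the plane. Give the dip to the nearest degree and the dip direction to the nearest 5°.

The two traces are lines in the plane: v₁ = (sin 275°·cos 18°, cos 275°·cos 18°, −sin 18°), v₂ = (sin 315°·cos 23°, cos 315°·cos 23°, −sin 23°).
The plane normal is n = v₁ × v₂ ∝ (-0.169, 0.169, 0.563).
True dip = arccos(n_z / |n|) = arccos(0.9205) = 23.0°.
Dip direction = atan2(-0.169, 0.169) = 315° (azimuth of n's horizontal projection).

true dip 23°, dip direction 315°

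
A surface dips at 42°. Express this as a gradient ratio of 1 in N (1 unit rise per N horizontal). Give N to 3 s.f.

1 in 1.11

1 : N means tan θ = 1/N, so N = 1/tan 42° = 1/0.9004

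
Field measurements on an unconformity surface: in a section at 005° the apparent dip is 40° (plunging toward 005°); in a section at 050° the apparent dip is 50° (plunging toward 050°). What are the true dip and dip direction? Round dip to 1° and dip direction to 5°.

Represent each trace as a vector plunging at its apparent dip toward its trend (east-north-up frame): v₁ = (0.067, 0.763, -0.643), v₂ = (0.492, 0.413, -0.766).
Cross product v₁ × v₂ gives the pole to the plane: n ∝ (0.319, 0.265, 0.348).
True dip = arccos(n_z / |n|) = arccos(0.6428) = 50.0°.
Dip direction = atan2(0.319, 0.265) = 50° (azimuth of n's horizontal projection).

true dip 50°, dip direction 050°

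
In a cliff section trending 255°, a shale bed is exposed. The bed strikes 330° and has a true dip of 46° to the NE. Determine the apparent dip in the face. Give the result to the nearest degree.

The section lies 75° from the strike.
tan(apparent dip) = tan 46° · sin 75° = 1.0002
α = arctan(1.0002) = 45.01°

45°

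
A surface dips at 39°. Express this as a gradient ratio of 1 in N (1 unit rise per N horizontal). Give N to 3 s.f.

1 in 1.23

1 : N means tan θ = 1/N, so N = 1/tan 39° = 1/0.8098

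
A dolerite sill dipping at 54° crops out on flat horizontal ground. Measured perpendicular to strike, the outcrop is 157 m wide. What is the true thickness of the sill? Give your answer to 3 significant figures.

127 m

True thickness t = w · sin(dip) = 157 × sin 54°
t = 157 × 0.8090 = 127.016 m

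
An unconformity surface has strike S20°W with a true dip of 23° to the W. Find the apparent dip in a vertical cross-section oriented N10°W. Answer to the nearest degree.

12°

The section lies 30° from the strike.
tan α = tan 23° × sin 30° = 0.4245 × 0.5000 = 0.2122
apparent dip = arctan 0.2122 = 11.98°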